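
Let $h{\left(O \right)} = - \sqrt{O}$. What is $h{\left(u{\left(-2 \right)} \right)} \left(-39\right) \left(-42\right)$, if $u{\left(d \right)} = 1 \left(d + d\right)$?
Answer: $- 3276 i \approx - 3276.0 i$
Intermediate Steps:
$u{\left(d \right)} = 2 d$ ($u{\left(d \right)} = 1 \cdot 2 d = 2 d$)
$h{\left(u{\left(-2 \right)} \right)} \left(-39\right) \left(-42\right) = - \sqrt{2 \left(-2\right)} \left(-39\right) \left(-42\right) = - \sqrt{-4} \left(-39\right) \left(-42\right) = - 2 i \left(-39\right) \left(-42\right) = 78 i \left(-42\right) = - 3276 i$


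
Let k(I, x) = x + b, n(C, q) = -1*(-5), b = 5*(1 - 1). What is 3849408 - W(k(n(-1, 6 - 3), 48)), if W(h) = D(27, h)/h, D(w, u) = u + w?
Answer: 61590503/16 ≈ 3.8494e+6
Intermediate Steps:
b = 0 (b = 5*0 = 0)
n(C, q) = 5
k(I, x) = x (k(I, x) = x + 0 = x)
W(h) = (27 + h)/h (W(h) = (h + 27)/h = (27 + h)/h)
3849408 - W(k(n(-1, 6 - 3), 48)) = 3849408 - (27 + 48)/48 = 3849408 - 75/48 = 3849408 - 1*25/16 = 3849408 - 25/16 = 61590503/16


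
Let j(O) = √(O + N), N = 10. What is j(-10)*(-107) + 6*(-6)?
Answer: -36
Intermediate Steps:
j(O) = √(10 + O) (j(O) = √(O + 10) = √(10 + O))
j(-10)*(-107) + 6*(-6) = √(10 - 10)*(-107) + 6*(-6) = √0*(-107) - 36 = 0*(-107) - 36 = 0 - 36 = -36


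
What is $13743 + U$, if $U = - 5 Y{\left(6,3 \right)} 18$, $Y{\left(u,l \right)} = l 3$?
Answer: $12933$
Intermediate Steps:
$Y{\left(u,l \right)} = 3 l$
$U = -810$ ($U = - 5 \cdot 3 \cdot 3 \cdot 18 = \left(-5\right) 9 \cdot 18 = \left(-45\right) 18 = -810$)
$13743 + U = 13743 - 810 = 12933$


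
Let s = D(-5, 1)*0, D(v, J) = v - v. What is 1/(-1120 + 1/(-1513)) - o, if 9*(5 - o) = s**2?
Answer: -8474318/1694561 ≈ -5.0009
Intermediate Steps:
D(v, J) = 0
s = 0 (s = 0*0 = 0)
o = 5 (o = 5 - 1/9*0**2 = 5 - 1/9*0 = 5 + 0 = 5)
1/(-1120 + 1/(-1513)) - o = 1/(-1120 + 1/(-1513)) - 1*5 = 1/(-1120 - 1/1513) - 5 = 1/(-1694561/1513) - 5 = -1513/1694561 - 5 = -8474318/1694561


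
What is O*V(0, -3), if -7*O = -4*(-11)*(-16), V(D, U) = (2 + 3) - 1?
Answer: 2816/7 ≈ 402.29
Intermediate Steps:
V(D, U) = 4 (V(D, U) = 5 - 1 = 4)
O = 704/7 (O = -(-4*(-11))*(-16)/7 = -44*(-16)/7 = -1/7*(-704) = 704/7 ≈ 100.57)
O*V(0, -3) = (704/7)*4 = 2816/7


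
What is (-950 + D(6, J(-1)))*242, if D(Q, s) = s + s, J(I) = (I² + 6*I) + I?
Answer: -232804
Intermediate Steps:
J(I) = I² + 7*I
D(Q, s) = 2*s
(-950 + D(6, J(-1)))*242 = (-950 + 2*(-(7 - 1)))*242 = (-950 + 2*(-1*6))*242 = (-950 + 2*(-6))*242 = (-950 - 12)*242 = -962*242 = -232804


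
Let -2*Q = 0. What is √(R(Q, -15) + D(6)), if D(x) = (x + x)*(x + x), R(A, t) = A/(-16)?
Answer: 12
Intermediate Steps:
Q = 0 (Q = -½*0 = 0)
R(A, t) = -A/16 (R(A, t) = A*(-1/16) = -A/16)
D(x) = 4*x² (D(x) = (2*x)*(2*x) = 4*x²)
√(R(Q, -15) + D(6)) = √(-1/16*0 + 4*6²) = √(0 + 4*36) = √(0 + 144) = √144 = 12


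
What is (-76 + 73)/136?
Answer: -3/136 ≈ -0.022059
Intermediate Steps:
(-76 + 73)/136 = (1/136)*(-3) = -3/136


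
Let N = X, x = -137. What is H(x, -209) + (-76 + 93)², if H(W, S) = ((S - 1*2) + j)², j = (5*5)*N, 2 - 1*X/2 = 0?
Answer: 12610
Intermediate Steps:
X = 4 (X = 4 - 2*0 = 4 + 0 = 4)
N = 4
j = 100 (j = (5*5)*4 = 25*4 = 100)
H(W, S) = (98 + S)² (H(W, S) = ((S - 1*2) + 100)² = ((S - 2) + 100)² = ((-2 + S) + 100)² = (98 + S)²)
H(x, -209) + (-76 + 93)² = (98 - 209)² + (-76 + 93)² = (-111)² + 17² = 12321 + 289 = 12610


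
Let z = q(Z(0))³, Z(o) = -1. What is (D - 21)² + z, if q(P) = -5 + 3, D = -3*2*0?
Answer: 433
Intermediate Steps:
D = 0 (D = -6*0 = 0)
q(P) = -2
z = -8 (z = (-2)³ = -8)
(D - 21)² + z = (0 - 21)² - 8 = (-21)² - 8 = 441 - 8 = 433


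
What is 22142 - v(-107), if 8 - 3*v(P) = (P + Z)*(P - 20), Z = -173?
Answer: 101978/3 ≈ 33993.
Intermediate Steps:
v(P) = 8/3 - (-173 + P)*(-20 + P)/3 (v(P) = 8/3 - (P - 173)*(P - 20)/3 = 8/3 - (-173 + P)*(-20 + P)/3)
22142 - v(-107) = 22142 - (-3452/3 - 1/3*(-107)**2 + (193/3)*(-107)) = 22142 - (-3452/3 - 1/3*11449 - 20651/3) = 22142 - (-3452/3 - 11449/3 - 20651/3) = 22142 - 1*(-35552/3) = 22142 + 35552/3 = 101978/3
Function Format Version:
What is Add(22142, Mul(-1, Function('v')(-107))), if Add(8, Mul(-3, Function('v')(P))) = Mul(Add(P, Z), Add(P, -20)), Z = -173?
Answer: Rational(101978, 3) ≈ 33993.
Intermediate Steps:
Function('v')(P) = Add(Rational(8, 3), Mul(Rational(-1, 3), Add(-173, P), Add(-20, P))) (Function('v')(P) = Add(Rational(8, 3), Mul(Rational(-1, 3), Mul(Add(P, -173), Add(P, -20)))) = Add(Rational(8, 3), Mul(Rational(-1, 3), Mul(Add(-173, P), Add(-20, P)))) = Add(Rational(8, 3), Mul(Rational(-1, 3), Add(-173, P), Add(-20, P))))
Add(22142, Mul(-1, Function('v')(-107))) = Add(22142, Mul(-1, Add(Rational(-3452, 3), Mul(Rational(-1, 3), Pow(-107, 2)), Mul(Rational(193, 3), -107)))) = Add(22142, Mul(-1, Add(Rational(-3452, 3), Mul(Rational(-1, 3), 11449), Rational(-20651, 3)))) = Add(22142, Mul(-1, Add(Rational(-3452, 3), Rational(-11449, 3), Rational(-20651, 3)))) = Add(22142, Mul(-1, Rational(-35552, 3))) = Add(22142, Rational(35552, 3)) = Rational(101978, 3)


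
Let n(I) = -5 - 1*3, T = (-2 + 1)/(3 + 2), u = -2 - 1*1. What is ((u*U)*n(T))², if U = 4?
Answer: 9216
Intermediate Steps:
u = -3 (u = -2 - 1 = -3)
T = -⅕ (T = -1/5 = -1*⅕ = -⅕ ≈ -0.20000)
n(I) = -8 (n(I) = -5 - 3 = -8)
((u*U)*n(T))² = (-3*4*(-8))² = (-12*(-8))² = 96² = 9216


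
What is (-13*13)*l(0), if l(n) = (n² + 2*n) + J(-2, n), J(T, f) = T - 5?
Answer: 1183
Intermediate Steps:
J(T, f) = -5 + T
l(n) = -7 + n² + 2*n (l(n) = (n² + 2*n) + (-5 - 2) = (n² + 2*n) - 7 = -7 + n² + 2*n)
(-13*13)*l(0) = (-13*13)*(-7 + 0² + 2*0) = -169*(-7 + 0 + 0) = -169*(-7) = 1183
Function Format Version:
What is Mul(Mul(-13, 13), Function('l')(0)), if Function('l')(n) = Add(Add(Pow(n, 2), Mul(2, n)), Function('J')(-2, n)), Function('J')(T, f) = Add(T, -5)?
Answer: 1183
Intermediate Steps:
Function('J')(T, f) = Add(-5, T)
Function('l')(n) = Add(-7, Pow(n, 2), Mul(2, n)) (Function('l')(n) = Add(Add(Pow(n, 2), Mul(2, n)), Add(-5, -2)) = Add(Add(Pow(n, 2), Mul(2, n)), -7) = Add(-7, Pow(n, 2), Mul(2, n)))
Mul(Mul(-13, 13), Function('l')(0)) = Mul(Mul(-13, 13), Add(-7, Pow(0, 2), Mul(2, 0))) = Mul(-169, Add(-7, 0, 0)) = Mul(-169, -7) = 1183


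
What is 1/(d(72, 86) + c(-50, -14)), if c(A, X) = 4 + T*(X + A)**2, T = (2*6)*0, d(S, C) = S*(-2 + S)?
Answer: 1/5044 ≈ 0.00019826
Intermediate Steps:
T = 0 (T = 12*0 = 0)
c(A, X) = 4 (c(A, X) = 4 + 0*(X + A)**2 = 4 + 0*(A + X)**2 = 4 + 0 = 4)
1/(d(72, 86) + c(-50, -14)) = 1/(72*(-2 + 72) + 4) = 1/(72*70 + 4) = 1/(5040 + 4) = 1/5044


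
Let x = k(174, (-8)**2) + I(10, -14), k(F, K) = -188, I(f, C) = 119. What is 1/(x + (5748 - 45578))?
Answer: -1/39899 ≈ -2.5063e-5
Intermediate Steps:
x = -69 (x = -188 + 119 = -69)
1/(x + (5748 - 45578)) = 1/(-69 + (5748 - 45578)) = 1/(-69 - 39830) = 1/(-39899) = -1/39899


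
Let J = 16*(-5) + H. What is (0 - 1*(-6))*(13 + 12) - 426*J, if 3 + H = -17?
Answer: 42750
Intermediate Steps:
H = -20 (H = -3 - 17 = -20)
J = -100 (J = 16*(-5) - 20 = -80 - 20 = -100)
(0 - 1*(-6))*(13 + 12) - 426*J = (0 - 1*(-6))*(13 + 12) - 426*(-100) = (0 + 6)*25 + 42600 = 6*25 + 42600 = 150 + 42600 = 42750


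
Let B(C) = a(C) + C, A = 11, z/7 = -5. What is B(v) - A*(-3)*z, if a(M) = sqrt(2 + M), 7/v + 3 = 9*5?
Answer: -6929/6 + sqrt(78)/6 ≈ -1153.4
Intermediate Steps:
z = -35 (z = 7*(-5) = -35)
v = 1/6 (v = 7/(-3 + 9*5) = 7/(-3 + 45) = 7/42 = 7*(1/42) = 1/6 ≈ 0.16667)
B(C) = C + sqrt(2 + C) (B(C) = sqrt(2 + C) + C = C + sqrt(2 + C))
B(v) - A*(-3)*z = (1/6 + sqrt(2 + 1/6)) - 11*(-3)*(-35) = (1/6 + sqrt(13/6)) - (-33)*(-35) = (1/6 + sqrt(78)/6) - 1*1155 = (1/6 + sqrt(78)/6) - 1155 = -6929/6 + sqrt(78)/6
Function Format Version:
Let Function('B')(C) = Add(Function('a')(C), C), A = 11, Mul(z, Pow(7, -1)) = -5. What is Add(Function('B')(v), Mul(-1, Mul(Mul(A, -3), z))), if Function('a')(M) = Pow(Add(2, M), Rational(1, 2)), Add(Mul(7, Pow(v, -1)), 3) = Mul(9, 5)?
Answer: Add(Rational(-6929, 6), Mul(Rational(1, 6), Pow(78, Rational(1, 2)))) ≈ -1153.4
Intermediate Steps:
z = -35 (z = Mul(7, -5) = -35)
v = Rational(1, 6) (v = Mul(7, Pow(Add(-3, Mul(9, 5)), -1)) = Mul(7, Pow(Add(-3, 45), -1)) = Mul(7, Pow(42, -1)) = Mul(7, Rational(1, 42)) = Rational(1, 6) ≈ 0.16667)
Function('B')(C) = Add(C, Pow(Add(2, C), Rational(1, 2))) (Function('B')(C) = Add(Pow(Add(2, C), Rational(1, 2)), C) = Add(C, Pow(Add(2, C), Rational(1, 2))))
Add(Function('B')(v), Mul(-1, Mul(Mul(A, -3), z))) = Add(Add(Rational(1, 6), Pow(Add(2, Rational(1, 6)), Rational(1, 2))), Mul(-1, Mul(Mul(11, -3), -35))) = Add(Add(Rational(1, 6), Pow(Rational(13, 6), Rational(1, 2))), Mul(-1, Mul(-33, -35))) = Add(Add(Rational(1, 6), Mul(Rational(1, 6), Pow(78, Rational(1, 2)))), Mul(-1, 1155)) = Add(Add(Rational(1, 6), Mul(Rational(1, 6), Pow(78, Rational(1, 2)))), -1155) = Add(Rational(-6929, 6), Mul(Rational(1, 6), Pow(78, Rational(1, 2))))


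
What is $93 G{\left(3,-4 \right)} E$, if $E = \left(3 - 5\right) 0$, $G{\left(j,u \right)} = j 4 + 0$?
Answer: $0$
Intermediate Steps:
$G{\left(j,u \right)} = 4 j$ ($G{\left(j,u \right)} = 4 j + 0 = 4 j$)
$E = 0$ ($E = \left(-2\right) 0 = 0$)
$93 G{\left(3,-4 \right)} E = 93 \cdot 4 \cdot 3 \cdot 0 = 93 \cdot 12 \cdot 0 = 1116 \cdot 0 = 0$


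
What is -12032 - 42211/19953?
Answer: -240116707/19953 ≈ -12034.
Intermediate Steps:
-12032 - 42211/19953 = -240116707/19953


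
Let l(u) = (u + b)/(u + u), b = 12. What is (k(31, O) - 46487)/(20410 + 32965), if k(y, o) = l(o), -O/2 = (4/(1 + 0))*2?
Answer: -74379/85400 ≈ -0.87095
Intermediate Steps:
l(u) = (12 + u)/(2*u) (l(u) = (u + 12)/(u + u) = (12 + u)/((2*u)) = (12 + u)*(1/(2*u)) = (12 + u)/(2*u))
O = -16 (O = -2*4/(1 + 0)*2 = -2*4/1*2 = -2*4*1*2 = -8*2 = -2*8 = -16)
k(y, o) = (12 + o)/(2*o)
(k(31, O) - 46487)/(20410 + 32965) = ((½)*(12 - 16)/(-16) - 46487)/(20410 + 32965) = ((½)*(-1/16)*(-4) - 46487)/53375 = (⅛ - 46487)*(1/53375) = -371895/8*1/53375 = -74379/85400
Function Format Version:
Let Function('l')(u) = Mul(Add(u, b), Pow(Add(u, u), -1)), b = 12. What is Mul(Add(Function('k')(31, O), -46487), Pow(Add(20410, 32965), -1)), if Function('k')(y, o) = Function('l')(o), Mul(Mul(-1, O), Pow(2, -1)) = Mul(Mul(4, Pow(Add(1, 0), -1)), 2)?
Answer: Rational(-74379, 85400) ≈ -0.87095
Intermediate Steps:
Function('l')(u) = Mul(Rational(1, 2), Pow(u, -1), Add(12, u)) (Function('l')(u) = Mul(Add(u, 12), Pow(Add(u, u), -1)) = Mul(Add(12, u), Pow(Mul(2, u), -1)) = Mul(Add(12, u), Mul(Rational(1, 2), Pow(u, -1))) = Mul(Rational(1, 2), Pow(u, -1), Add(12, u)))
O = -16 (O = Mul(-2, Mul(Mul(4, Pow(Add(1, 0), -1)), 2)) = Mul(-2, Mul(Mul(4, Pow(1, -1)), 2)) = Mul(-2, Mul(Mul(4, 1), 2)) = Mul(-2, Mul(4, 2)) = Mul(-2, 8) = -16)
Function('k')(y, o) = Mul(Rational(1, 2), Pow(o, -1), Add(12, o))
Mul(Add(Function('k')(31, O), -46487), Pow(Add(20410, 32965), -1)) = Mul(Add(Mul(Rational(1, 2), Pow(-16, -1), Add(12, -16)), -46487), Pow(Add(20410, 32965), -1)) = Mul(Add(Mul(Rational(1, 2), Rational(-1, 16), -4), -46487), Pow(53375, -1)) = Mul(Add(Rational(1, 8), -46487), Rational(1, 53375)) = Mul(Rational(-371895, 8), Rational(1, 53375)) = Rational(-74379, 85400)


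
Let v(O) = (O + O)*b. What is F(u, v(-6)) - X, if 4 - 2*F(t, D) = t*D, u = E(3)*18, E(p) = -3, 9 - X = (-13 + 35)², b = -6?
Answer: 2421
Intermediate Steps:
v(O) = -12*O (v(O) = (O + O)*(-6) = (2*O)*(-6) = -12*O)
X = -475 (X = 9 - (-13 + 35)² = 9 - 1*22² = 9 - 1*484 = 9 - 484 = -475)
u = -54 (u = -3*18 = -54)
F(t, D) = 2 - D*t/2 (F(t, D) = 2 - t*D/2 = 2 - D*t/2)
F(u, v(-6)) - X = (2 - ½*(-12*(-6))*(-54)) - 1*(-475) = (2 - ½*72*(-54)) + 475 = (2 + 1944) + 475 = 1946 + 475 = 2421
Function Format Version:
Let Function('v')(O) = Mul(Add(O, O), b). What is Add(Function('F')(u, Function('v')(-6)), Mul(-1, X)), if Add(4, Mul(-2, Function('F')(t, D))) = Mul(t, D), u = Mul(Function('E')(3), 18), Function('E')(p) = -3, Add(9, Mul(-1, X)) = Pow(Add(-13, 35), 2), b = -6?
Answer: 2421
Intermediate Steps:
Function('v')(O) = Mul(-12, O) (Function('v')(O) = Mul(Add(O, O), -6) = Mul(Mul(2, O), -6) = Mul(-12, O))
X = -475 (X = Add(9, Mul(-1, Pow(Add(-13, 35), 2))) = Add(9, Mul(-1, Pow(22, 2))) = Add(9, Mul(-1, 484)) = Add(9, -484) = -475)
u = -54 (u = Mul(-3, 18) = -54)
Function('F')(t, D) = Add(2, Mul(Rational(-1, 2), D, t)) (Function('F')(t, D) = Add(2, Mul(Rational(-1, 2), Mul(t, D))) = Add(2, Mul(Rational(-1, 2), Mul(D, t))) = Add(2, Mul(Rational(-1, 2), D, t)))
Add(Function('F')(u, Function('v')(-6)), Mul(-1, X)) = Add(Add(2, Mul(Rational(-1, 2), Mul(-12, -6), -54)), Mul(-1, -475)) = Add(Add(2, Mul(Rational(-1, 2), 72, -54)), 475) = Add(Add(2, 1944), 475) = Add(1946, 475) = 2421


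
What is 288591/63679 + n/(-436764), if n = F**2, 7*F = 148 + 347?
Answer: 293364708081/64896287764 ≈ 4.5205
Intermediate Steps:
F = 495/7 (F = (148 + 347)/7 = (1/7)*495 = 495/7 ≈ 70.714)
n = 245025/49 (n = (495/7)**2 = 245025/49 ≈ 5000.5)
288591/63679 + n/(-436764) = 288591/63679 + (245025/49)/(-436764) = 288591*(1/63679) + (245025/49)*(-1/436764) = 288591/63679 - 81675/7133812 = 293364708081/64896287764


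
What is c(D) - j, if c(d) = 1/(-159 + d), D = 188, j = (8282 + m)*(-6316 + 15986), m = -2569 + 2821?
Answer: -2393189619/29 ≈ -8.2524e+7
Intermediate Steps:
m = 252
j = 82523780 (j = (8282 + 252)*(-6316 + 15986) = 8534*9670 = 82523780)
c(D) - j = 1/(-159 + 188) - 1*82523780 = 1/29 - 82523780 = -2393189619/29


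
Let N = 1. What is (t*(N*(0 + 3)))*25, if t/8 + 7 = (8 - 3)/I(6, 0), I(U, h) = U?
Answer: -3700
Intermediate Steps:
t = -148/3 (t = -56 + 8*((8 - 3)/6) = -56 + 8*(5*(1/6)) = -56 + 8*(5/6) = -56 + 20/3 = -148/3 ≈ -49.333)
(t*(N*(0 + 3)))*25 = -148*(0 + 3)/3*25 = -148*3/3*25 = -148/3*3*25 = -148*25 = -3700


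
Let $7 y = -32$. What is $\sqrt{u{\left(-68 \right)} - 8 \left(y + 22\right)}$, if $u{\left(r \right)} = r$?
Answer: $\frac{22 i \sqrt{21}}{7} \approx 14.402 i$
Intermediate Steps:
$y = - \frac{32}{7}$ ($y = \frac{1}{7} \left(-32\right) = - \frac{32}{7} \approx -4.5714$)
$\sqrt{u{\left(-68 \right)} - 8 \left(y + 22\right)} = \sqrt{-68 - 8 \left(- \frac{32}{7} + 22\right)} = \sqrt{-68 - \frac{976}{7}} = \sqrt{- \frac{1452}{7}} = \frac{22 i \sqrt{21}}{7}$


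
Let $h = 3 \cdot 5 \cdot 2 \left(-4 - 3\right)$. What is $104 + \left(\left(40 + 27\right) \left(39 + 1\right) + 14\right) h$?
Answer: $-565636$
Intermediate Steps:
$h = -210$ ($h = 15 \cdot 2 \left(-7\right) = 15 \left(-14\right) = -210$)
$104 + \left(\left(40 + 27\right) \left(39 + 1\right) + 14\right) h = 104 + \left(\left(40 + 27\right) \left(39 + 1\right) + 14\right) \left(-210\right) = 104 + \left(67 \cdot 40 + 14\right) \left(-210\right) = 104 + \left(2680 + 14\right) \left(-210\right) = 104 + 2694 \left(-210\right) = 104 - 565740 = -565636$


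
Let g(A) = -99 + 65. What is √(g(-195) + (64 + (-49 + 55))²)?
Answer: √4866 ≈ 69.757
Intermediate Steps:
g(A) = -34
√(g(-195) + (64 + (-49 + 55))²) = √(-34 + (64 + (-49 + 55))²) = √(-34 + (64 + 6)²) = √(-34 + 70²) = √(-34 + 4900) = √4866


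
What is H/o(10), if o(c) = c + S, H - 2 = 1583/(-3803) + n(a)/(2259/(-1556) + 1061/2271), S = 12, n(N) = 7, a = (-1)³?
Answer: -949536721/3780478634 ≈ -0.25117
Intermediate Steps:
a = -1
H = -10444903931/1890239317 (H = 2 + (1583/(-3803) + 7/(2259/(-1556) + 1061/2271)) = 2 + (1583*(-1/3803) + 7/(2259*(-1/1556) + 1061*(1/2271))) = 2 + (-1583/3803 + 7/(-2259/1556 + 1061/2271)) = 2 + (-1583/3803 + 7/(-3479273/3533676)) = 2 + (-1583/3803 + 7*(-3533676/3479273)) = 2 + (-1583/3803 - 3533676/497039) = 2 - 14225382565/1890239317 = -10444903931/1890239317 ≈ -5.5257)
o(c) = 12 + c (o(c) = c + 12 = 12 + c)
H/o(10) = -10444903931/(1890239317*(12 + 10)) = -10444903931/1890239317/22 = -10444903931/1890239317*1/22 = -949536721/3780478634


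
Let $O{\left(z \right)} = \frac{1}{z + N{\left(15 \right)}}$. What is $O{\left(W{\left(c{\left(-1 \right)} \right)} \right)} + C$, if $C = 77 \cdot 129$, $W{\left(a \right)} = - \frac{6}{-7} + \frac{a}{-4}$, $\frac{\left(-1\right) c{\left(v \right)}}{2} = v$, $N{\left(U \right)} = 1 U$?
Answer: $\frac{2135609}{215} \approx 9933.1$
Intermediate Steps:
$N{\left(U \right)} = U$
$c{\left(v \right)} = - 2 v$
$W{\left(a \right)} = \frac{6}{7} - \frac{a}{4}$ ($W{\left(a \right)} = \left(-6\right) \left(- \frac{1}{7}\right) + a \left(- \frac{1}{4}\right) = \frac{6}{7} - \frac{a}{4}$)
$O{\left(z \right)} = \frac{1}{15 + z}$ ($O{\left(z \right)} = \frac{1}{z + 15} = \frac{1}{15 + z}$)
$C = 9933$
$O{\left(W{\left(c{\left(-1 \right)} \right)} \right)} + C = \frac{1}{15 + \left(\frac{6}{7} - \frac{\left(-2\right) \left(-1\right)}{4}\right)} + 9933 = \frac{1}{15 + \left(\frac{6}{7} - \frac{1}{2}\right)} + 9933 = \frac{1}{15 + \frac{5}{14}} + 9933 = \frac{1}{\frac{215}{14}} + 9933 = \frac{14}{215} + 9933 = \frac{2135609}{215}$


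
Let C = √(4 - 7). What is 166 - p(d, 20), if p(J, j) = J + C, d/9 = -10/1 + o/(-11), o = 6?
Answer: 2870/11 - I*√3 ≈ 260.91 - 1.732*I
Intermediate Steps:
C = I*√3 (C = √(-3) = I*√3 ≈ 1.732*I)
d = -1044/11 (d = 9*(-10/1 + 6/(-11)) = 9*(-10*1 + 6*(-1/11)) = 9*(-10 - 6/11) = 9*(-116/11) = -1044/11 ≈ -94.909)
p(J, j) = J + I*√3
166 - p(d, 20) = 166 - (-1044/11 + I*√3) = 166 + (1044/11 - I*√3) = 2870/11 - I*√3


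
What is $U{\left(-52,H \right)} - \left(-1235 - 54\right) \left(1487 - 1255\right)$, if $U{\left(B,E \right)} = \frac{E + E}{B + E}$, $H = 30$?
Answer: $\frac{3289498}{11} \approx 2.9905 \cdot 10^{5}$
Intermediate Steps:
$U{\left(B,E \right)} = \frac{2 E}{B + E}$
$U{\left(-52,H \right)} - \left(-1235 - 54\right) \left(1487 - 1255\right) = 2 \cdot 30 \frac{1}{-52 + 30} - \left(-1235 - 54\right) \left(1487 - 1255\right) = 2 \cdot 30 \frac{1}{-22} - \left(-1289\right) 232 = 2 \cdot 30 \left(- \frac{1}{22}\right) - -299048 = - \frac{30}{11} + 299048 = \frac{3289498}{11}$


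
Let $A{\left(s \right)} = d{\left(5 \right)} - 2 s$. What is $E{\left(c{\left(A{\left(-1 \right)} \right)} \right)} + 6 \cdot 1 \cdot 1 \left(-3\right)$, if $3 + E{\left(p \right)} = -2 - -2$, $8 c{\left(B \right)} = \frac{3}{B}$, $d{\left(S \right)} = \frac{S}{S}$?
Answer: $-21$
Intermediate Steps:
$d{\left(S \right)} = 1$
$A{\left(s \right)} = 1 - 2 s$
$c{\left(B \right)} = \frac{3}{8 B}$ ($c{\left(B \right)} = \frac{3 \frac{1}{B}}{8} = \frac{3}{8 B}$)
$E{\left(p \right)} = -3$ ($E{\left(p \right)} = -3 - 0 = -3 + \left(-2 + 2\right) = -3 + 0 = -3$)
$E{\left(c{\left(A{\left(-1 \right)} \right)} \right)} + 6 \cdot 1 \cdot 1 \left(-3\right) = -3 + 6 \cdot 1 \cdot 1 \left(-3\right) = -3 + 6 \cdot 1 \left(-3\right) = -3 + 6 \left(-3\right) = -3 - 18 = -21$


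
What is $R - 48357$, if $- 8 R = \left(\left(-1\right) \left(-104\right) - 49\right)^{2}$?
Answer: $- \frac{389881}{8} \approx -48735.0$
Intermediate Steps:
$R = - \frac{3025}{8}$ ($R = - \frac{\left(\left(-1\right) \left(-104\right) - 49\right)^{2}}{8} = - \frac{\left(104 - 49\right)^{2}}{8} = - \frac{55^{2}}{8} = \left(- \frac{1}{8}\right) 3025 = - \frac{3025}{8} \approx -378.13$)
$R - 48357 = - \frac{3025}{8} - 48357 = - \frac{389881}{8}$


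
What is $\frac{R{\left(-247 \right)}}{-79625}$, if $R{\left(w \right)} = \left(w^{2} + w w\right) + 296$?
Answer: $- \frac{122314}{79625} \approx -1.5361$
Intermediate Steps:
$R{\left(w \right)} = 296 + 2 w^{2}$ ($R{\left(w \right)} = \left(w^{2} + w^{2}\right) + 296 = 2 w^{2} + 296 = 296 + 2 w^{2}$)
$\frac{R{\left(-247 \right)}}{-79625} = \frac{296 + 2 \left(-247\right)^{2}}{-79625} = \left(296 + 2 \cdot 61009\right) \left(- \frac{1}{79625}\right) = \left(296 + 122018\right) \left(- \frac{1}{79625}\right) = 122314 \left(- \frac{1}{79625}\right) = - \frac{122314}{79625}$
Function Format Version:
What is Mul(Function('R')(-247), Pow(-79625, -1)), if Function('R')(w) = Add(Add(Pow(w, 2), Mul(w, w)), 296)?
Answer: Rational(-122314, 79625) ≈ -1.5361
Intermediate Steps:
Function('R')(w) = Add(296, Mul(2, Pow(w, 2))) (Function('R')(w) = Add(Add(Pow(w, 2), Pow(w, 2)), 296) = Add(Mul(2, Pow(w, 2)), 296) = Add(296, Mul(2, Pow(w, 2))))
Mul(Function('R')(-247), Pow(-79625, -1)) = Mul(Add(296, Mul(2, Pow(-247, 2))), Pow(-79625, -1)) = Mul(Add(296, Mul(2, 61009)), Rational(-1, 79625)) = Mul(Add(296, 122018), Rational(-1, 79625)) = Mul(122314, Rational(-1, 79625)) = Rational(-122314, 79625)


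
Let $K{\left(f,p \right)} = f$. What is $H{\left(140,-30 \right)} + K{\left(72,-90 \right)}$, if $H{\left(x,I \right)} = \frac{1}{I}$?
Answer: $\frac{2159}{30} \approx 71.967$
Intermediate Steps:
$H{\left(140,-30 \right)} + K{\left(72,-90 \right)} = \frac{1}{-30} + 72 = - \frac{1}{30} + 72 = \frac{2159}{30}$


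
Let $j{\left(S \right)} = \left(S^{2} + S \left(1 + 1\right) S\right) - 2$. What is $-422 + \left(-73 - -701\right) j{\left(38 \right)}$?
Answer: $2718818$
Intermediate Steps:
$j{\left(S \right)} = -2 + 3 S^{2}$ ($j{\left(S \right)} = \left(S^{2} + S 2 S\right) - 2 = \left(S^{2} + 2 S S\right) - 2 = \left(S^{2} + 2 S^{2}\right) - 2 = 3 S^{2} - 2 = -2 + 3 S^{2}$)
$-422 + \left(-73 - -701\right) j{\left(38 \right)} = -422 + \left(-73 - -701\right) \left(-2 + 3 \cdot 38^{2}\right) = -422 + \left(-73 + 701\right) \left(-2 + 3 \cdot 1444\right) = -422 + 628 \left(-2 + 4332\right) = -422 + 628 \cdot 4330 = -422 + 2719240 = 2718818$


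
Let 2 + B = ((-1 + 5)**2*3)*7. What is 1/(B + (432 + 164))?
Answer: 1/930 ≈ 0.0010753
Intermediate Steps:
B = 334 (B = -2 + ((-1 + 5)**2*3)*7 = -2 + (4**2*3)*7 = -2 + (16*3)*7 = -2 + 48*7 = -2 + 336 = 334)
1/(B + (432 + 164)) = 1/(334 + (432 + 164)) = 1/(334 + 596) = 1/930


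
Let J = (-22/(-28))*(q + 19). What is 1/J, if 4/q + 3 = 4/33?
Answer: 190/2629 ≈ 0.072271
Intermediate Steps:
q = -132/95 (q = 4/(-3 + 4/33) = 4/(-95/33) = 4*(-33/95) = -132/95 ≈ -1.3895)
J = 2629/190 (J = (-22/(-28))*(-132/95 + 19) = -22*(-1/28)*(1673/95) = (11/14)*(1673/95) = 2629/190 ≈ 13.837)
1/J = 1/(2629/190) = 190/2629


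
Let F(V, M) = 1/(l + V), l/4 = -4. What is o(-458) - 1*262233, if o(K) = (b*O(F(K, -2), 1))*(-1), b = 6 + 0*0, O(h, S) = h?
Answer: -20716406/79 ≈ -2.6223e+5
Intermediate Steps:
l = -16 (l = 4*(-4) = -16)
F(V, M) = 1/(-16 + V)
b = 6 (b = 6 + 0 = 6)
o(K) = -6/(-16 + K) (o(K) = (6/(-16 + K))*(-1) = -6/(-16 + K))
o(-458) - 1*262233 = -6/(-16 - 458) - 1*262233 = -6/(-474) - 262233 = -6*(-1/474) - 262233 = 1/79 - 262233 = -20716406/79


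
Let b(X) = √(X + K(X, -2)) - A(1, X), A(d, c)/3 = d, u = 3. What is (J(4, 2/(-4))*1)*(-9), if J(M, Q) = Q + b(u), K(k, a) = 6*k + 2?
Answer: 63/2 - 9*√23 ≈ -11.662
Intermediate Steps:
A(d, c) = 3*d
K(k, a) = 2 + 6*k
b(X) = -3 + √(2 + 7*X) (b(X) = √(X + (2 + 6*X)) - 3 = √(2 + 7*X) - 1*3 = √(2 + 7*X) - 3 = -3 + √(2 + 7*X))
J(M, Q) = -3 + Q + √23 (J(M, Q) = Q + (-3 + √(2 + 7*3)) = Q + (-3 + √(2 + 21)) = Q + (-3 + √23) = -3 + Q + √23)
(J(4, 2/(-4))*1)*(-9) = ((-3 + 2/(-4) + √23)*1)*(-9) = ((-3 + 2*(-¼) + √23)*1)*(-9) = ((-3 - ½ + √23)*1)*(-9) = ((-7/2 + √23)*1)*(-9) = (-7/2 + √23)*(-9) = 63/2 - 9*√23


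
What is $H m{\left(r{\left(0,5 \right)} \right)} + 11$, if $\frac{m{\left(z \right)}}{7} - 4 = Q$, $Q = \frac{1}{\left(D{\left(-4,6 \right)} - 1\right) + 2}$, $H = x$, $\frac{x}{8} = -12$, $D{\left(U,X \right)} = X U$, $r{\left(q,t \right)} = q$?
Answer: $- \frac{60899}{23} \approx -2647.8$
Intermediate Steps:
$D{\left(U,X \right)} = U X$
$x = -96$ ($x = 8 \left(-12\right) = -96$)
$H = -96$
$Q = - \frac{1}{23}$ ($Q = \frac{1}{\left(\left(-4\right) 6 - 1\right) + 2} = \frac{1}{\left(-24 - 1\right) + 2} = \frac{1}{-25 + 2} = \frac{1}{-23} = - \frac{1}{23} \approx -0.043478$)
$m{\left(z \right)} = \frac{637}{23}$ ($m{\left(z \right)} = 28 + 7 \left(- \frac{1}{23}\right) = 28 - \frac{7}{23} = \frac{637}{23}$)
$H m{\left(r{\left(0,5 \right)} \right)} + 11 = \left(-96\right) \frac{637}{23} + 11 = - \frac{61152}{23} + 11 = - \frac{60899}{23}$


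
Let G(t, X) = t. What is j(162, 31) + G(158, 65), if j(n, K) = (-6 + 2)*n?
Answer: -490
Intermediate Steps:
j(n, K) = -4*n
j(162, 31) + G(158, 65) = -4*162 + 158 = -648 + 158 = -490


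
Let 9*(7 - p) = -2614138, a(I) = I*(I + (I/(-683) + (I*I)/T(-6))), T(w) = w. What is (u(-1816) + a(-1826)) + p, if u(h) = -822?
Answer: 6259799713949/6147 ≈ 1.0184e+9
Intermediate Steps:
a(I) = I*(-I**2/6 + 682*I/683) (a(I) = I*(I + (I/(-683) + (I*I)/(-6))) = I*(I + (I*(-1/683) + I**2*(-1/6))) = I*(I + (-I/683 - I**2/6)) = I*(I + (-I**2/6 - I/683)) = I*(-I**2/6 + 682*I/683))
p = 2614201/9 (p = 7 - 1/9*(-2614138) = 7 + 2614138/9 = 2614201/9 ≈ 2.9047e+5)
(u(-1816) + a(-1826)) + p = (-822 + (1/4098)*(-1826)**2*(4092 - 683*(-1826))) + 2614201/9 = (-822 + (1/4098)*3334276*(4092 + 1247158)) + 2614201/9 = (-822 + (1/4098)*3334276*1251250) + 2614201/9 = (-822 + 2086006422500/2049) + 2614201/9 = 2086004738222/2049 + 2614201/9 = 6259799713949/6147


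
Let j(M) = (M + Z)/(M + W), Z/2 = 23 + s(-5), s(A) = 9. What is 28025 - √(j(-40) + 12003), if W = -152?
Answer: 28025 - √192046/4 ≈ 27915.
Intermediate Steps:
Z = 64 (Z = 2*(23 + 9) = 2*32 = 64)
j(M) = (64 + M)/(-152 + M) (j(M) = (M + 64)/(M - 152) = (64 + M)/(-152 + M))
28025 - √(j(-40) + 12003) = 28025 - √((64 - 40)/(-152 - 40) + 12003) = 28025 - √(24/(-192) + 12003) = 28025 - √(-1/192*24 + 12003) = 28025 - √(-⅛ + 12003) = 28025 - √(96023/8) = 28025 - √192046/4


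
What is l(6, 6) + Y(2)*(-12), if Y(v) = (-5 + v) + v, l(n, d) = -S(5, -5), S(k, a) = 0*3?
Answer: 12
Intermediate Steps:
S(k, a) = 0
l(n, d) = 0 (l(n, d) = -1*0 = 0)
Y(v) = -5 + 2*v
l(6, 6) + Y(2)*(-12) = 0 + (-5 + 2*2)*(-12) = 0 + (-5 + 4)*(-12) = 0 - 1*(-12) = 0 + 12 = 12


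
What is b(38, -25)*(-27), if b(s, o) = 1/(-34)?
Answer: 27/34 ≈ 0.79412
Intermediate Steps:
b(s, o) = -1/34
b(38, -25)*(-27) = -1/34*(-27) = 27/34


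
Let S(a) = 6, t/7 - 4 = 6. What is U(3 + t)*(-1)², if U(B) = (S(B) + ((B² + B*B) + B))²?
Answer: 115283169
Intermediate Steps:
t = 70 (t = 28 + 7*6 = 28 + 42 = 70)
U(B) = (6 + B + 2*B²)² (U(B) = (6 + ((B² + B*B) + B))² = (6 + ((B² + B²) + B))² = (6 + (2*B² + B))² = (6 + (B + 2*B²))² = (6 + B + 2*B²)²)
U(3 + t)*(-1)² = (6 + (3 + 70) + 2*(3 + 70)²)²*(-1)² = (6 + 73 + 2*73²)²*1 = (6 + 73 + 2*5329)²*1 = (6 + 73 + 10658)²*1 = 10737²*1 = 115283169*1 = 115283169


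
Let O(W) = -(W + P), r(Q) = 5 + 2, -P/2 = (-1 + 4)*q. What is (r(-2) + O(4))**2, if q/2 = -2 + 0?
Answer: 441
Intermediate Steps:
q = -4 (q = 2*(-2 + 0) = 2*(-2) = -4)
P = 24 (P = -2*(-1 + 4)*(-4) = -6*(-4) = -2*(-12) = 24)
r(Q) = 7
O(W) = -24 - W (O(W) = -(W + 24) = -(24 + W) = -24 - W)
(r(-2) + O(4))**2 = (7 + (-24 - 1*4))**2 = (7 + (-24 - 4))**2 = (7 - 28)**2 = (-21)**2 = 441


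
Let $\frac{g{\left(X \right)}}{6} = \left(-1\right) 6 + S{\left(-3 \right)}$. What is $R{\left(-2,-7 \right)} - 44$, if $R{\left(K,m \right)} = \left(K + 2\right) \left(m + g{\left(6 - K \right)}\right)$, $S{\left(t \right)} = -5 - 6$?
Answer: $-44$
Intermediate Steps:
$S{\left(t \right)} = -11$ ($S{\left(t \right)} = -5 - 6 = -11$)
$g{\left(X \right)} = -102$ ($g{\left(X \right)} = 6 \left(\left(-1\right) 6 - 11\right) = 6 \left(-6 - 11\right) = 6 \left(-17\right) = -102$)
$R{\left(K,m \right)} = \left(-102 + m\right) \left(2 + K\right)$ ($R{\left(K,m \right)} = \left(K + 2\right) \left(m - 102\right) = \left(2 + K\right) \left(-102 + m\right) = \left(-102 + m\right) \left(2 + K\right)$)
$R{\left(-2,-7 \right)} - 44 = \left(-204 - -204 + 2 \left(-7\right) - -14\right) - 44 = \left(-204 + 204 - 14 + 14\right) - 44 = 0 - 44 = -44$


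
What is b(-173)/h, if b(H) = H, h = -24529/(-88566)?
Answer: -15321918/24529 ≈ -624.64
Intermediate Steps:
h = 24529/88566 (h = -24529*(-1/88566) = 24529/88566 ≈ 0.27696)
b(-173)/h = -173/24529/88566 = -173*88566/24529 = -15321918/24529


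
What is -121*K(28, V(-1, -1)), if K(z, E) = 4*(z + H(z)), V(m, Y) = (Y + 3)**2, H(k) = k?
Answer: -27104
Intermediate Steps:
V(m, Y) = (3 + Y)**2
K(z, E) = 8*z (K(z, E) = 4*(z + z) = 4*(2*z) = 8*z)
-121*K(28, V(-1, -1)) = -968*28 = -121*224 = -27104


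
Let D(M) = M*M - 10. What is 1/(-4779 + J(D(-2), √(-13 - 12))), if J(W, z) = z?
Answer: -4779/22838866 - 5*I/22838866 ≈ -0.00020925 - 2.1893e-7*I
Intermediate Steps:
D(M) = -10 + M² (D(M) = M² - 10 = -10 + M²)
1/(-4779 + J(D(-2), √(-13 - 12))) = 1/(-4779 + √(-13 - 12)) = 1/(-4779 + √(-25)) = 1/(-4779 + 5*I) = (-4779 - 5*I)/22838866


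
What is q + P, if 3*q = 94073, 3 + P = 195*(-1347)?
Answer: -693931/3 ≈ -2.3131e+5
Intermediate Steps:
P = -262668 (P = -3 + 195*(-1347) = -3 - 262665 = -262668)
q = 94073/3 (q = (⅓)*94073 = 94073/3 ≈ 31358.)
q + P = 94073/3 - 262668 = -693931/3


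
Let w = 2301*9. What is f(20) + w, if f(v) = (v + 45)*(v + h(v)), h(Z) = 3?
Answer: 22204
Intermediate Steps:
w = 20709
f(v) = (3 + v)*(45 + v) (f(v) = (v + 45)*(v + 3) = (45 + v)*(3 + v) = (3 + v)*(45 + v))
f(20) + w = (135 + 20**2 + 48*20) + 20709 = (135 + 400 + 960) + 20709 = 1495 + 20709 = 22204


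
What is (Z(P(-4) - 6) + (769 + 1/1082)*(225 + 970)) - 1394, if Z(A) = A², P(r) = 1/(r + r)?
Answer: 31770969245/34624 ≈ 9.1760e+5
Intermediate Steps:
P(r) = 1/(2*r)
(Z(P(-4) - 6) + (769 + 1/1082)*(225 + 970)) - 1394 = (((½)/(-4) - 6)² + (769 + 1/1082)*(225 + 970)) - 1394 = (((½)*(-¼) - 6)² + (769 + 1/1082)*1195) - 1394 = ((-⅛ - 6)² + (832059/1082)*1195) - 1394 = ((-49/8)² + 994310505/1082) - 1394 = (2401/64 + 994310505/1082) - 1394 = 31819235101/34624 - 1394 = 31770969245/34624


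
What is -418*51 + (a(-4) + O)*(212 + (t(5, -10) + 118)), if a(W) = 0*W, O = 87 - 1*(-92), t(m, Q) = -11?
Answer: 35783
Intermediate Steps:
O = 179 (O = 87 + 92 = 179)
a(W) = 0
-418*51 + (a(-4) + O)*(212 + (t(5, -10) + 118)) = -418*51 + (0 + 179)*(212 + (-11 + 118)) = -21318 + 179*(212 + 107) = -21318 + 179*319 = -21318 + 57101 = 35783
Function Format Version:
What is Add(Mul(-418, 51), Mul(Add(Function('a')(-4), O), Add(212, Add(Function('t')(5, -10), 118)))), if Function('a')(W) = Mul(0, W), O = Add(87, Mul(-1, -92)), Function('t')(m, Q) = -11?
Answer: 35783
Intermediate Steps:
O = 179 (O = Add(87, 92) = 179)
Function('a')(W) = 0
Add(Mul(-418, 51), Mul(Add(Function('a')(-4), O), Add(212, Add(Function('t')(5, -10), 118)))) = Add(Mul(-418, 51), Mul(Add(0, 179), Add(212, Add(-11, 118)))) = Add(-21318, Mul(179, Add(212, 107))) = Add(-21318, Mul(179, 319)) = Add(-21318, 57101) = 35783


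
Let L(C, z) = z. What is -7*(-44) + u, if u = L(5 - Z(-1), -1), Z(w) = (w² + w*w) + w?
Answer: 307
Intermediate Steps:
Z(w) = w + 2*w² (Z(w) = (w² + w²) + w = 2*w² + w = w + 2*w²)
u = -1
-7*(-44) + u = -7*(-44) - 1 = 308 - 1 = 307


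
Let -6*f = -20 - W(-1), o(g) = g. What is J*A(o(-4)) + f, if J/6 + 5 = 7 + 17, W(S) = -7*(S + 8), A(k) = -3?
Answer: -2081/6 ≈ -346.83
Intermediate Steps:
W(S) = -56 - 7*S (W(S) = -7*(8 + S) = -56 - 7*S)
J = 114 (J = -30 + 6*(7 + 17) = -30 + 6*24 = -30 + 144 = 114)
f = -29/6 (f = -(-20 - (-56 - 7*(-1)))/6 = -(-20 - (-56 + 7))/6 = -(-20 - 1*(-49))/6 = -(-20 + 49)/6 = -⅙*29 = -29/6 ≈ -4.8333)
J*A(o(-4)) + f = 114*(-3) - 29/6 = -342 - 29/6 = -2081/6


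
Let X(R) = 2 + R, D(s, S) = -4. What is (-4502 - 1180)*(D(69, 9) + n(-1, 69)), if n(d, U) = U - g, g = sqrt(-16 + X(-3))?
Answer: -369330 + 5682*I*sqrt(17) ≈ -3.6933e+5 + 23428.0*I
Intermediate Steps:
g = I*sqrt(17) (g = sqrt(-16 + (2 - 3)) = sqrt(-16 - 1) = sqrt(-17) = I*sqrt(17) ≈ 4.1231*I)
n(d, U) = U - I*sqrt(17)
(-4502 - 1180)*(D(69, 9) + n(-1, 69)) = (-4502 - 1180)*(-4 + (69 - I*sqrt(17))) = -5682*(65 - I*sqrt(17)) = -369330 + 5682*I*sqrt(17)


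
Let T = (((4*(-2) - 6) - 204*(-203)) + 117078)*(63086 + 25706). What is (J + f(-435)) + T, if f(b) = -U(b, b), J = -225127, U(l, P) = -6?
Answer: 14071175871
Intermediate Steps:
T = 14071400992 (T = (((-8 - 6) + 41412) + 117078)*88792 = ((-14 + 41412) + 117078)*88792 = (41398 + 117078)*88792 = 158476*88792 = 14071400992)
f(b) = 6 (f(b) = -1*(-6) = 6)
(J + f(-435)) + T = (-225127 + 6) + 14071400992 = -225121 + 14071400992 = 14071175871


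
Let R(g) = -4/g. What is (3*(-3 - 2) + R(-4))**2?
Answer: 196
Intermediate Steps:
(3*(-3 - 2) + R(-4))**2 = (3*(-3 - 2) - 4/(-4))**2 = (3*(-5) - 4*(-1/4))**2 = (-15 + 1)**2 = (-14)**2 = 196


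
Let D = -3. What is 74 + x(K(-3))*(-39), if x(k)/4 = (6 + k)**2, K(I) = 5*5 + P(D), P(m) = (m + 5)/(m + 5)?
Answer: -159670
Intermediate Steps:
P(m) = 1 (P(m) = (5 + m)/(5 + m) = 1)
K(I) = 26 (K(I) = 5*5 + 1 = 25 + 1 = 26)
x(k) = 4*(6 + k)**2
74 + x(K(-3))*(-39) = 74 + (4*(6 + 26)**2)*(-39) = 74 + (4*32**2)*(-39) = 74 + (4*1024)*(-39) = 74 + 4096*(-39) = 74 - 159744 = -159670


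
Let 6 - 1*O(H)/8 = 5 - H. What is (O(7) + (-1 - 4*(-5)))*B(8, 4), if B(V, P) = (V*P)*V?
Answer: 21248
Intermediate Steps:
O(H) = 8 + 8*H (O(H) = 48 - 8*(5 - H) = 48 + (-40 + 8*H) = 8 + 8*H)
B(V, P) = P*V² (B(V, P) = (P*V)*V = P*V²)
(O(7) + (-1 - 4*(-5)))*B(8, 4) = ((8 + 8*7) + (-1 - 4*(-5)))*(4*8²) = ((8 + 56) + (-1 + 20))*(4*64) = (64 + 19)*256 = 83*256 = 21248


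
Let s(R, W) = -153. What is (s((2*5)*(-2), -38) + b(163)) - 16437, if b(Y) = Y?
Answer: -16427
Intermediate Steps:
(s((2*5)*(-2), -38) + b(163)) - 16437 = (-153 + 163) - 16437 = 10 - 16437 = -16427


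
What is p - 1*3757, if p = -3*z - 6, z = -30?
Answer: -3673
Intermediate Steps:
p = 84 (p = -3*(-30) - 6 = 90 - 6 = 84)
p - 1*3757 = 84 - 1*3757 = 84 - 3757 = -3673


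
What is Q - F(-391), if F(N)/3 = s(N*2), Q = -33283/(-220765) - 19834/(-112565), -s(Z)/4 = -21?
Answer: -26613526497/105746435 ≈ -251.67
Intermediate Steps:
s(Z) = 84 (s(Z) = -4*(-21) = 84)
Q = 34575123/105746435 (Q = -33283*(-1/220765) - 19834*(-1/112565) = 33283/220765 + 422/2395 = 34575123/105746435 ≈ 0.32696)
F(N) = 252 (F(N) = 3*84 = 252)
Q - F(-391) = 34575123/105746435 - 1*252 = 34575123/105746435 - 252 = -26613526497/105746435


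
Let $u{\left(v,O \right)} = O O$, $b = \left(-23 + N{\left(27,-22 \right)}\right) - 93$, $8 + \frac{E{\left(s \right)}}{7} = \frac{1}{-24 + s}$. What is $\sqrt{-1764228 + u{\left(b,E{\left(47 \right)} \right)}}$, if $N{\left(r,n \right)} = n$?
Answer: $\frac{i \sqrt{931635651}}{23} \approx 1327.1 i$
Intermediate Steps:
$E{\left(s \right)} = -56 + \frac{7}{-24 + s}$
$b = -138$ ($b = \left(-23 - 22\right) - 93 = -45 - 93 = -138$)
$u{\left(v,O \right)} = O^{2}$
$\sqrt{-1764228 + u{\left(b,E{\left(47 \right)} \right)}} = \sqrt{-1764228 + \left(\frac{7 \left(193 - 376\right)}{-24 + 47}\right)^{2}} = \sqrt{-1764228 + \left(\frac{7 \left(193 - 376\right)}{23}\right)^{2}} = \sqrt{-1764228 + \left(7 \cdot \frac{1}{23} \left(-183\right)\right)^{2}} = \sqrt{-1764228 + \left(- \frac{1281}{23}\right)^{2}} = \sqrt{-1764228 + \frac{1640961}{529}} = \sqrt{- \frac{931635651}{529}} = \frac{i \sqrt{931635651}}{23}$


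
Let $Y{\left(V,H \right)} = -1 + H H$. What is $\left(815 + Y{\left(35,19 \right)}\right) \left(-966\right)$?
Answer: $-1135050$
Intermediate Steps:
$Y{\left(V,H \right)} = -1 + H^{2}$
$\left(815 + Y{\left(35,19 \right)}\right) \left(-966\right) = \left(815 - \left(1 - 19^{2}\right)\right) \left(-966\right) = \left(815 + \left(-1 + 361\right)\right) \left(-966\right) = \left(815 + 360\right) \left(-966\right) = 1175 \left(-966\right) = -1135050$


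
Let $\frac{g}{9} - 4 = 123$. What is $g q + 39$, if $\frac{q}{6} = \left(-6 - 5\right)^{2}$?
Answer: $829857$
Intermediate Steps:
$g = 1143$ ($g = 36 + 9 \cdot 123 = 36 + 1107 = 1143$)
$q = 726$ ($q = 6 \left(-6 - 5\right)^{2} = 6 \left(-11\right)^{2} = 6 \cdot 121 = 726$)
$g q + 39 = 1143 \cdot 726 + 39 = 829818 + 39 = 829857$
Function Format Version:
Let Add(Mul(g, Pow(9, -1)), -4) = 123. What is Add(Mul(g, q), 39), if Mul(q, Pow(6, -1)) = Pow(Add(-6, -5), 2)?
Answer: 829857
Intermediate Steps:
g = 1143 (g = Add(36, Mul(9, 123)) = Add(36, 1107) = 1143)
q = 726 (q = Mul(6, Pow(Add(-6, -5), 2)) = Mul(6, Pow(-11, 2)) = Mul(6, 121) = 726)
Add(Mul(g, q), 39) = Add(Mul(1143, 726), 39) = Add(829818, 39) = 829857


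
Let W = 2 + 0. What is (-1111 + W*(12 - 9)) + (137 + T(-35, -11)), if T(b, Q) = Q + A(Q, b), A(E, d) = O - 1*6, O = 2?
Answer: -983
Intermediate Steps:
A(E, d) = -4 (A(E, d) = 2 - 1*6 = 2 - 6 = -4)
T(b, Q) = -4 + Q (T(b, Q) = Q - 4 = -4 + Q)
W = 2
(-1111 + W*(12 - 9)) + (137 + T(-35, -11)) = (-1111 + 2*(12 - 9)) + (137 + (-4 - 11)) = (-1111 + 2*3) + (137 - 15) = (-1111 + 6) + 122 = -1105 + 122 = -983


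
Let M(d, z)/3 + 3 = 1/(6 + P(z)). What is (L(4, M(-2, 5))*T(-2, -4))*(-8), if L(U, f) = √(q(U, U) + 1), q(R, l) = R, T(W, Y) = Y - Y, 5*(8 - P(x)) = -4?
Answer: 0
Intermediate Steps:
P(x) = 44/5 (P(x) = 8 - ⅕*(-4) = 8 + ⅘ = 44/5)
T(W, Y) = 0
M(d, z) = -651/74 (M(d, z) = -9 + 3/(6 + 44/5) = -9 + 3/(74/5) = -9 + 3*(5/74) = -9 + 15/74 = -651/74)
L(U, f) = √(1 + U) (L(U, f) = √(U + 1) = √(1 + U))
(L(4, M(-2, 5))*T(-2, -4))*(-8) = (√(1 + 4)*0)*(-8) = (√5*0)*(-8) = 0*(-8) = 0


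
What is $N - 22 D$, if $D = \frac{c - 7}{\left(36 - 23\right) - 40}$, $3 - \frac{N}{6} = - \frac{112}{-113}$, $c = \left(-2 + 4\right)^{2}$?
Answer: $\frac{9772}{1017} \approx 9.6087$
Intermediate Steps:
$c = 4$ ($c = 2^{2} = 4$)
$N = \frac{1362}{113}$ ($N = 18 - 6 \left(- \frac{112}{-113}\right) = 18 - 6 \left(\left(-112\right) \left(- \frac{1}{113}\right)\right) = 18 - \frac{672}{113} = \frac{1362}{113} \approx 12.053$)
$D = \frac{1}{9}$ ($D = \frac{4 - 7}{\left(36 - 23\right) - 40} = - \frac{3}{\left(36 - 23\right) - 40} = - \frac{3}{13 - 40} = - \frac{3}{-27} = \left(-3\right) \left(- \frac{1}{27}\right) = \frac{1}{9} \approx 0.11111$)
$N - 22 D = \frac{1362}{113} - \frac{22}{9} = \frac{9772}{1017}$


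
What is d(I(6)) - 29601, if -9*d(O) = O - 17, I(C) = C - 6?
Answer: -266392/9 ≈ -29599.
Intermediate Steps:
I(C) = -6 + C
d(O) = 17/9 - O/9 (d(O) = -(O - 17)/9 = -(-17 + O)/9 = 17/9 - O/9)
d(I(6)) - 29601 = (17/9 - (-6 + 6)/9) - 29601 = (17/9 - 1/9*0) - 29601 = (17/9 + 0) - 29601 = 17/9 - 29601 = -266392/9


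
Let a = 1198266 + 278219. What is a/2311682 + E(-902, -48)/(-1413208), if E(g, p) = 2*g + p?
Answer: 130678853059/204180468491 ≈ 0.64002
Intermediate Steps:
a = 1476485
E(g, p) = p + 2*g
a/2311682 + E(-902, -48)/(-1413208) = 1476485/2311682 + (-48 + 2*(-902))/(-1413208) = 1476485*(1/2311682) + (-48 - 1804)*(-1/1413208) = 1476485/2311682 - 1852*(-1/1413208) = 1476485/2311682 + 463/353302 = 130678853059/204180468491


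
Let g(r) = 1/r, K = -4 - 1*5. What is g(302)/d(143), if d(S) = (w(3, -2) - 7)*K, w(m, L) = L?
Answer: 1/24462 ≈ 4.0880e-5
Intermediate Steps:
K = -9 (K = -4 - 5 = -9)
d(S) = 81 (d(S) = (-2 - 7)*(-9) = -9*(-9) = 81)
g(302)/d(143) = 1/(302*81) = (1/302)*(1/81) = 1/24462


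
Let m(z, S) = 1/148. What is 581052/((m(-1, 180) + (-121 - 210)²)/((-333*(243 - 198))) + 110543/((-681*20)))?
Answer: -73130632383780/1941703123 ≈ -37663.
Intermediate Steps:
m(z, S) = 1/148
581052/((m(-1, 180) + (-121 - 210)²)/((-333*(243 - 198))) + 110543/((-681*20))) = 581052/((1/148 + (-121 - 210)²)/((-333*(243 - 198))) + 110543/((-681*20))) = 581052/((1/148 + (-331)²)/((-333*45)) + 110543/(-13620)) = 581052/((1/148 + 109561)/(-14985) + 110543*(-1/13620)) = 581052/((16215029/148)*(-1/14985) - 110543/13620) = 581052/(-16215029/2217780 - 110543/13620) = 581052/(-1941703123/125859015) = 581052*(-125859015/1941703123) = -73130632383780/1941703123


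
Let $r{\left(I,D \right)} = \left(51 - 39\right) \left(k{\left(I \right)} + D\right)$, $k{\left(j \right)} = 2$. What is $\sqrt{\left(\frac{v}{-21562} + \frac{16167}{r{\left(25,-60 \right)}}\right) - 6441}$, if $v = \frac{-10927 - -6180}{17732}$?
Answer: $\frac{i \sqrt{49669093875949185537185}}{2771946034} \approx 80.4 i$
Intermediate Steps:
$r{\left(I,D \right)} = 24 + 12 D$ ($r{\left(I,D \right)} = \left(51 - 39\right) \left(2 + D\right) = 12 \left(2 + D\right) = 24 + 12 D$)
$v = - \frac{4747}{17732}$ ($v = \left(-10927 + 6180\right) \frac{1}{17732} = \left(-4747\right) \frac{1}{17732} = - \frac{4747}{17732} \approx -0.26771$)
$\sqrt{\left(\frac{v}{-21562} + \frac{16167}{r{\left(25,-60 \right)}}\right) - 6441} = \sqrt{\left(- \frac{4747}{17732 \left(-21562\right)} + \frac{16167}{24 + 12 \left(-60\right)}\right) - 6441} = \sqrt{\left(\left(- \frac{4747}{17732}\right) \left(- \frac{1}{21562}\right) + \frac{16167}{24 - 720}\right) - 6441} = \sqrt{\left(\frac{4747}{382337384} + \frac{16167}{-696}\right) - 6441} = \sqrt{\left(\frac{4747}{382337384} + 16167 \left(- \frac{1}{696}\right)\right) - 6441} = \sqrt{\left(\frac{4747}{382337384} - \frac{5389}{232}\right) - 6441} = \sqrt{- \frac{128775941317}{5543892068} - 6441} = \sqrt{- \frac{35836984751305}{5543892068}} = \frac{i \sqrt{49669093875949185537185}}{2771946034}$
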